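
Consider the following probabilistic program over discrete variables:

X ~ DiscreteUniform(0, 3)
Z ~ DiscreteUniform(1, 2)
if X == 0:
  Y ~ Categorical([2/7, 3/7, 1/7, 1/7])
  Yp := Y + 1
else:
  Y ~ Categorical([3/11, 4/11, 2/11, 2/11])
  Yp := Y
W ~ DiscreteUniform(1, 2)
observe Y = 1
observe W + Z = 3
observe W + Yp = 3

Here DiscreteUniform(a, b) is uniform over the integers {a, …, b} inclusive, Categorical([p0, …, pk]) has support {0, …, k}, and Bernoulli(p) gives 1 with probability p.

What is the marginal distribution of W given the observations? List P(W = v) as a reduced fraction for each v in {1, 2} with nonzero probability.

P(W=1) = 11/39, P(W=2) = 28/39

Enumerate traces; 4 have nonzero weight after conditioning:
  (X=0, Z=2, Y=1, W=1) weight 3/112
  (X=1, Z=1, Y=1, W=2) weight 1/44
  (X=2, Z=1, Y=1, W=2) weight 1/44
  (X=3, Z=1, Y=1, W=2) weight 1/44
Group by W:
  weight(W=1) = 3/112
  weight(W=2) = 3/44
Total weight = 3/112 + 3/44 = 117/1232
P(W=1 | obs) = 3/112 / 117/1232 = 11/39
P(W=2 | obs) = 3/44 / 117/1232 = 28/39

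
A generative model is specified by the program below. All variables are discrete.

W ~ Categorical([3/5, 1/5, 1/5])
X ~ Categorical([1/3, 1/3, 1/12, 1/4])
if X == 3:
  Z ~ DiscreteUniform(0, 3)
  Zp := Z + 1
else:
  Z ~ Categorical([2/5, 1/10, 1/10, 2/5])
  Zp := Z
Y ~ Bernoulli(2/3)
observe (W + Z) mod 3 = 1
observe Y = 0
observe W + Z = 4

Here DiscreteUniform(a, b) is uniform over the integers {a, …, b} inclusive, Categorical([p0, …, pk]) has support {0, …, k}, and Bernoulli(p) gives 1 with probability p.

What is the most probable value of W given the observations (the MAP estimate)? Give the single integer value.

Enumerate traces; 8 have nonzero weight after conditioning:
  (W=1, X=0, Z=3, Y=0) weight 2/225
  (W=1, X=1, Z=3, Y=0) weight 2/225
  (W=1, X=2, Z=3, Y=0) weight 1/450
  (W=1, X=3, Z=3, Y=0) weight 1/240
  (W=2, X=0, Z=2, Y=0) weight 1/450
  (W=2, X=1, Z=2, Y=0) weight 1/450
  (W=2, X=2, Z=2, Y=0) weight 1/1800
  (W=2, X=3, Z=2, Y=0) weight 1/240
Group by W:
  weight(W=1) = 29/1200
  weight(W=2) = 11/1200
Total weight = 29/1200 + 11/1200 = 1/30
P(W=1 | obs) = 29/1200 / 1/30 = 29/40
P(W=2 | obs) = 11/1200 / 1/30 = 11/40
argmax = 1

argmax_v P(W = v | obs) = 1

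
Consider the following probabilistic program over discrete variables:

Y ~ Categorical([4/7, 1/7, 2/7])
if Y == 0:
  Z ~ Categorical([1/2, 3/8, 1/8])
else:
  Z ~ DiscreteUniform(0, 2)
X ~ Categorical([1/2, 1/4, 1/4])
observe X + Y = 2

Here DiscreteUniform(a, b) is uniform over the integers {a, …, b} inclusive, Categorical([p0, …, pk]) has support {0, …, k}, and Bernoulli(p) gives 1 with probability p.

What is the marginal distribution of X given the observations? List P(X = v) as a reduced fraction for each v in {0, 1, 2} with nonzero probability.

P(X=0) = 4/9, P(X=1) = 1/9, P(X=2) = 4/9

Enumerate traces; 9 have nonzero weight after conditioning:
  (Y=0, Z=0, X=2) weight 1/14
  (Y=0, Z=1, X=2) weight 3/56
  (Y=0, Z=2, X=2) weight 1/56
  (Y=1, Z=0, X=1) weight 1/84
  (Y=1, Z=1, X=1) weight 1/84
  (Y=1, Z=2, X=1) weight 1/84
  (Y=2, Z=0, X=0) weight 1/21
  (Y=2, Z=1, X=0) weight 1/21
  … 1 more
Group by X:
  weight(X=0) = 1/7
  weight(X=1) = 1/28
  weight(X=2) = 1/7
Total weight = 1/7 + 1/28 + 1/7 = 9/28
P(X=0 | obs) = 1/7 / 9/28 = 4/9
P(X=1 | obs) = 1/28 / 9/28 = 1/9
P(X=2 | obs) = 1/7 / 9/28 = 4/9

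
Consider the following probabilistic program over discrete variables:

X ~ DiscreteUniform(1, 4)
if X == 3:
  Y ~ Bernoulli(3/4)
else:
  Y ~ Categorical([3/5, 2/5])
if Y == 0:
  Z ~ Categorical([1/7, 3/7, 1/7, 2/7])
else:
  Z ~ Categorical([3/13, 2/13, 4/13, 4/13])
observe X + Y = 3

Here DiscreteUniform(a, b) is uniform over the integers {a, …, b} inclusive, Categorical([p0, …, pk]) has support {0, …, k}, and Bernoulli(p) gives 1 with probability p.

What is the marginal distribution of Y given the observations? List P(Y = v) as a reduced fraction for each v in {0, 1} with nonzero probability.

P(Y=0) = 5/13, P(Y=1) = 8/13

Enumerate traces; 8 have nonzero weight after conditioning:
  (X=2, Y=1, Z=0) weight 3/130
  (X=2, Y=1, Z=1) weight 1/65
  (X=2, Y=1, Z=2) weight 2/65
  (X=2, Y=1, Z=3) weight 2/65
  (X=3, Y=0, Z=0) weight 1/112
  (X=3, Y=0, Z=1) weight 3/112
  (X=3, Y=0, Z=2) weight 1/112
  (X=3, Y=0, Z=3) weight 1/56
Group by Y:
  weight(Y=0) = 1/16
  weight(Y=1) = 1/10
Total weight = 1/16 + 1/10 = 13/80
P(Y=0 | obs) = 1/16 / 13/80 = 5/13
P(Y=1 | obs) = 1/10 / 13/80 = 8/13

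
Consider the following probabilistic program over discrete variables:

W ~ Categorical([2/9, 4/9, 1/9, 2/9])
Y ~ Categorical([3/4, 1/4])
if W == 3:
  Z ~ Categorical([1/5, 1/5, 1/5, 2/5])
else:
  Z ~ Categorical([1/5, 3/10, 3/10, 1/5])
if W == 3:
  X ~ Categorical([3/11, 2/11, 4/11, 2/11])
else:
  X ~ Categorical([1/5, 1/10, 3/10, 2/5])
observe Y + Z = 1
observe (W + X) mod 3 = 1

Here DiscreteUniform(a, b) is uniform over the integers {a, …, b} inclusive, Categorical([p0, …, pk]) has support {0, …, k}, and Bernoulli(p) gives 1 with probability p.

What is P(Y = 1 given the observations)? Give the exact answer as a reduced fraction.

Enumerate traces; 10 have nonzero weight after conditioning:
  (W=0, Y=0, Z=1, X=1) weight 1/200
  (W=0, Y=1, Z=0, X=1) weight 1/900
  (W=1, Y=0, Z=1, X=0) weight 1/50
  (W=1, Y=0, Z=1, X=3) weight 1/25
  (W=1, Y=1, Z=0, X=0) weight 1/225
  (W=1, Y=1, Z=0, X=3) weight 2/225
  (W=2, Y=0, Z=1, X=2) weight 3/400
  (W=2, Y=1, Z=0, X=2) weight 1/600
  … 2 more
Group by Y:
  weight(Y=0) = 1037/13200
  weight(Y=1) = 359/19800
Total weight = 1037/13200 + 359/19800 = 3829/39600
P(Y=0 | obs) = 1037/13200 / 3829/39600 = 3111/3829
P(Y=1 | obs) = 359/19800 / 3829/39600 = 718/3829

P(Y = 1 | obs) = 718/3829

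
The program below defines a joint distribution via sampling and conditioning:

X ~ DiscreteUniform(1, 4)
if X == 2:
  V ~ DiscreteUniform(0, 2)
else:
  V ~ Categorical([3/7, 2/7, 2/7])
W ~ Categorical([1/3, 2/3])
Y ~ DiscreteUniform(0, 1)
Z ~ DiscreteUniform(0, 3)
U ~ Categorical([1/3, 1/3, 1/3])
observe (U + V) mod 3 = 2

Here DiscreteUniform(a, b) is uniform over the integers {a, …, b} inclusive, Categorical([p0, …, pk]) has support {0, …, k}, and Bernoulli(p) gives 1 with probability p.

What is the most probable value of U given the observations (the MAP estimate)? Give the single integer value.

Enumerate traces; 192 have nonzero weight after conditioning:
  (X=1, V=0, W=0, Y=0, Z=0, U=2) weight 1/672
  (X=1, V=0, W=0, Y=0, Z=1, U=2) weight 1/672
  (X=1, V=0, W=0, Y=0, Z=2, U=2) weight 1/672
  (X=1, V=0, W=0, Y=0, Z=3, U=2) weight 1/672
  (X=1, V=0, W=0, Y=1, Z=0, U=2) weight 1/672
  (X=1, V=0, W=0, Y=1, Z=1, U=2) weight 1/672
  (X=1, V=0, W=0, Y=1, Z=2, U=2) weight 1/672
  (X=1, V=0, W=0, Y=1, Z=3, U=2) weight 1/672
  (X=1, V=1, W=0, Y=0, Z=0, U=1) weight 1/1008
  (X=1, V=2, W=0, Y=0, Z=0, U=0) weight 1/1008
  … 182 more
Group by U:
  weight(U=0) = 25/252
  weight(U=1) = 25/252
  weight(U=2) = 17/126
Total weight = 25/252 + 25/252 + 17/126 = 1/3
P(U=0 | obs) = 25/252 / 1/3 = 25/84
P(U=1 | obs) = 25/252 / 1/3 = 25/84
P(U=2 | obs) = 17/126 / 1/3 = 17/42
argmax = 2

argmax_v P(U = v | obs) = 2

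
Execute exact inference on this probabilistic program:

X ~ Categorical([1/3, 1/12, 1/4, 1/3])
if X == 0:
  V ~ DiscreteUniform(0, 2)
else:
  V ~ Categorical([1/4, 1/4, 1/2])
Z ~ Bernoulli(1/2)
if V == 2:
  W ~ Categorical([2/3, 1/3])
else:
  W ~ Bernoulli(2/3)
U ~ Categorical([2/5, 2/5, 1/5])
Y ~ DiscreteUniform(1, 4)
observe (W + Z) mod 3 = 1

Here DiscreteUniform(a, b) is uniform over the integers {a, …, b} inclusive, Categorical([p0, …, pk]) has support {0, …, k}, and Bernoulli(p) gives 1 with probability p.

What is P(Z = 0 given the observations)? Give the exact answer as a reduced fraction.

Enumerate traces; 288 have nonzero weight after conditioning:
  (X=0, V=0, Z=0, W=1, U=0, Y=1) weight 1/270
  (X=0, V=0, Z=0, W=1, U=0, Y=2) weight 1/270
  (X=0, V=0, Z=0, W=1, U=0, Y=3) weight 1/270
  (X=0, V=0, Z=0, W=1, U=0, Y=4) weight 1/270
  (X=0, V=0, Z=0, W=1, U=1, Y=1) weight 1/270
  (X=0, V=0, Z=0, W=1, U=1, Y=2) weight 1/270
  (X=0, V=0, Z=0, W=1, U=1, Y=3) weight 1/270
  (X=0, V=0, Z=0, W=1, U=1, Y=4) weight 1/270
  (X=0, V=0, Z=1, W=0, U=0, Y=1) weight 1/540
  … 279 more
Group by Z:
  weight(Z=0) = 7/27
  weight(Z=1) = 13/54
Total weight = 7/27 + 13/54 = 1/2
P(Z=0 | obs) = 7/27 / 1/2 = 14/27
P(Z=1 | obs) = 13/54 / 1/2 = 13/27

P(Z = 0 | obs) = 14/27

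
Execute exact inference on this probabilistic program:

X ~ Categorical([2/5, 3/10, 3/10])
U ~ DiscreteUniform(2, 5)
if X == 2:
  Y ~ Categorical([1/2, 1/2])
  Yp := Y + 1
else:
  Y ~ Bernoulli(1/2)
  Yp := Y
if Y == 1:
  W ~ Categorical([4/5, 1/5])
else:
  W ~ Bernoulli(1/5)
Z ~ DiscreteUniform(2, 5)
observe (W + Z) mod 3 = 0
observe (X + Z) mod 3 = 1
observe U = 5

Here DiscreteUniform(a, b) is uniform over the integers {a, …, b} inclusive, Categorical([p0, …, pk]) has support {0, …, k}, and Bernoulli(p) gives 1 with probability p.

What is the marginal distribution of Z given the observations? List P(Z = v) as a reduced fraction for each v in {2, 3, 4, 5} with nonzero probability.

Enumerate traces; 6 have nonzero weight after conditioning:
  (X=1, U=5, Y=0, W=0, Z=3) weight 3/400
  (X=1, U=5, Y=1, W=0, Z=3) weight 3/400
  (X=2, U=5, Y=0, W=1, Z=2) weight 3/1600
  (X=2, U=5, Y=0, W=1, Z=5) weight 3/1600
  (X=2, U=5, Y=1, W=1, Z=2) weight 3/1600
  (X=2, U=5, Y=1, W=1, Z=5) weight 3/1600
Group by Z:
  weight(Z=2) = 3/800
  weight(Z=3) = 3/200
  weight(Z=5) = 3/800
Total weight = 3/800 + 3/200 + 3/800 = 9/400
P(Z=2 | obs) = 3/800 / 9/400 = 1/6
P(Z=3 | obs) = 3/200 / 9/400 = 2/3
P(Z=5 | obs) = 3/800 / 9/400 = 1/6

P(Z=2) = 1/6, P(Z=3) = 2/3, P(Z=5) = 1/6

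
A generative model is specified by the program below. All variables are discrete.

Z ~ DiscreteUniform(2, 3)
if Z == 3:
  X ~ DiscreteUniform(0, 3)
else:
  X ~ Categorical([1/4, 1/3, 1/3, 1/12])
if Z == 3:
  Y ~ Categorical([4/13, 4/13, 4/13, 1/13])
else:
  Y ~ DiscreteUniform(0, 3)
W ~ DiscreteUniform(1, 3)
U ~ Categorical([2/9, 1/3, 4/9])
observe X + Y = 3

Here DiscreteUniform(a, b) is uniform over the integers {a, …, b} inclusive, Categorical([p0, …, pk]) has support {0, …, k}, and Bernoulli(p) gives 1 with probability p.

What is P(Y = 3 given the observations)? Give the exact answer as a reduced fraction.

Enumerate traces; 72 have nonzero weight after conditioning:
  (Z=2, X=0, Y=3, W=1, U=0) weight 1/432
  (Z=2, X=0, Y=3, W=1, U=1) weight 1/288
  (Z=2, X=0, Y=3, W=1, U=2) weight 1/216
  (Z=2, X=0, Y=3, W=2, U=0) weight 1/432
  (Z=2, X=0, Y=3, W=2, U=1) weight 1/288
  (Z=2, X=0, Y=3, W=2, U=2) weight 1/216
  (Z=2, X=0, Y=3, W=3, U=0) weight 1/432
  (Z=2, X=0, Y=3, W=3, U=1) weight 1/288
  (Z=2, X=1, Y=2, W=1, U=0) weight 1/324
  (Z=2, X=2, Y=1, W=1, U=0) weight 1/324
  … 62 more
Group by Y:
  weight(Y=0) = 61/1248
  weight(Y=1) = 25/312
  weight(Y=2) = 25/312
  weight(Y=3) = 17/416
Total weight = 61/1248 + 25/312 + 25/312 + 17/416 = 1/4
P(Y=0 | obs) = 61/1248 / 1/4 = 61/312
P(Y=1 | obs) = 25/312 / 1/4 = 25/78
P(Y=2 | obs) = 25/312 / 1/4 = 25/78
P(Y=3 | obs) = 17/416 / 1/4 = 17/104

P(Y = 3 | obs) = 17/104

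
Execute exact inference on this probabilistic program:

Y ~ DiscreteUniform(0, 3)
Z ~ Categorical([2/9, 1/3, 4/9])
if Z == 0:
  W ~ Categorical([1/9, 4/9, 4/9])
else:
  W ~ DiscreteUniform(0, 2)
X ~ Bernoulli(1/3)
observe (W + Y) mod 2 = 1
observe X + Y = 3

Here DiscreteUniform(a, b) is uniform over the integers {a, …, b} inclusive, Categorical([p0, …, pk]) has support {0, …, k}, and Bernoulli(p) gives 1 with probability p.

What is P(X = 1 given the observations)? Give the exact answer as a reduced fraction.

Enumerate traces; 9 have nonzero weight after conditioning:
  (Y=2, Z=0, W=1, X=1) weight 2/243
  (Y=2, Z=1, W=1, X=1) weight 1/108
  (Y=2, Z=2, W=1, X=1) weight 1/81
  (Y=3, Z=0, W=0, X=0) weight 1/243
  (Y=3, Z=0, W=2, X=0) weight 4/243
  (Y=3, Z=1, W=0, X=0) weight 1/54
  (Y=3, Z=1, W=2, X=0) weight 1/54
  (Y=3, Z=2, W=0, X=0) weight 2/81
  … 1 more
Group by X:
  weight(X=0) = 26/243
  weight(X=1) = 29/972
Total weight = 26/243 + 29/972 = 133/972
P(X=0 | obs) = 26/243 / 133/972 = 104/133
P(X=1 | obs) = 29/972 / 133/972 = 29/133

P(X = 1 | obs) = 29/133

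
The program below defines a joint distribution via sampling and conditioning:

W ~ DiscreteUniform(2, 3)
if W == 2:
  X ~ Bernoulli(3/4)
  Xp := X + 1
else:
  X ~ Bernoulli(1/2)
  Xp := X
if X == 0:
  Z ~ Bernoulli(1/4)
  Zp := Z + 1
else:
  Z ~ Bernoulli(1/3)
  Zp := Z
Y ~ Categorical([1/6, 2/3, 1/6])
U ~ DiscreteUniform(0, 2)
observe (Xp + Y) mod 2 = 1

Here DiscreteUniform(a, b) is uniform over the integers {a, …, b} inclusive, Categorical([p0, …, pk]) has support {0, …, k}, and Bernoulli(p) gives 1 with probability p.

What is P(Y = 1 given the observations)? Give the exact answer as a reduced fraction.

Enumerate traces; 36 have nonzero weight after conditioning:
  (W=2, X=0, Z=0, Y=0, U=0) weight 1/192
  (W=2, X=0, Z=0, Y=0, U=1) weight 1/192
  (W=2, X=0, Z=0, Y=0, U=2) weight 1/192
  (W=2, X=0, Z=0, Y=2, U=0) weight 1/192
  (W=2, X=0, Z=0, Y=2, U=1) weight 1/192
  (W=2, X=0, Z=0, Y=2, U=2) weight 1/192
  (W=2, X=0, Z=1, Y=0, U=0) weight 1/576
  (W=2, X=0, Z=1, Y=0, U=1) weight 1/576
  (W=2, X=1, Z=0, Y=1, U=0) weight 1/18
  … 27 more
Group by Y:
  weight(Y=0) = 1/16
  weight(Y=1) = 5/12
  weight(Y=2) = 1/16
Total weight = 1/16 + 5/12 + 1/16 = 13/24
P(Y=0 | obs) = 1/16 / 13/24 = 3/26
P(Y=1 | obs) = 5/12 / 13/24 = 10/13
P(Y=2 | obs) = 1/16 / 13/24 = 3/26

P(Y = 1 | obs) = 10/13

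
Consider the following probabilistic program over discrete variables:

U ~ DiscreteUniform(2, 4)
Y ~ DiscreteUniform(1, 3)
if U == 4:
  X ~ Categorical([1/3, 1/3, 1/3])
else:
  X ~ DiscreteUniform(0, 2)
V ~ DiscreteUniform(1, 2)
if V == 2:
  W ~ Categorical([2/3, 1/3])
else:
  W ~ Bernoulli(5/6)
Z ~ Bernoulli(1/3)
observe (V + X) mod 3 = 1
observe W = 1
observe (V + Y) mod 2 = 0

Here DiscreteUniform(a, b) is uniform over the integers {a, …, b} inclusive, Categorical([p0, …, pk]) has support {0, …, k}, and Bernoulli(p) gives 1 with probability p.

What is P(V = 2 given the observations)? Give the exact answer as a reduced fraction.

P(V = 2 | obs) = 1/6

Enumerate traces; 18 have nonzero weight after conditioning:
  (U=2, Y=1, X=0, V=1, W=1, Z=0) weight 5/486
  (U=2, Y=1, X=0, V=1, W=1, Z=1) weight 5/972
  (U=2, Y=2, X=2, V=2, W=1, Z=0) weight 1/243
  (U=2, Y=2, X=2, V=2, W=1, Z=1) weight 1/486
  (U=2, Y=3, X=0, V=1, W=1, Z=0) weight 5/486
  (U=2, Y=3, X=0, V=1, W=1, Z=1) weight 5/972
  (U=3, Y=1, X=0, V=1, W=1, Z=0) weight 5/486
  (U=3, Y=1, X=0, V=1, W=1, Z=1) weight 5/972
  … 10 more
Group by V:
  weight(V=1) = 5/54
  weight(V=2) = 1/54
Total weight = 5/54 + 1/54 = 1/9
P(V=1 | obs) = 5/54 / 1/9 = 5/6
P(V=2 | obs) = 1/54 / 1/9 = 1/6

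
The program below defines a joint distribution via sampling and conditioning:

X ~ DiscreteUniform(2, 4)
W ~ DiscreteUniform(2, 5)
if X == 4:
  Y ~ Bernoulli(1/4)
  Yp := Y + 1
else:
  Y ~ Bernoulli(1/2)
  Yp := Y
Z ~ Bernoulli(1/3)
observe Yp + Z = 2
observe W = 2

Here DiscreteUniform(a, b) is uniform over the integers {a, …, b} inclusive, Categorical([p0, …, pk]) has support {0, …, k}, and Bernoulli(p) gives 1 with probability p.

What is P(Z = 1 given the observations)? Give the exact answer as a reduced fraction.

P(Z = 1 | obs) = 7/9

Enumerate traces; 4 have nonzero weight after conditioning:
  (X=2, W=2, Y=1, Z=1) weight 1/72
  (X=3, W=2, Y=1, Z=1) weight 1/72
  (X=4, W=2, Y=0, Z=1) weight 1/48
  (X=4, W=2, Y=1, Z=0) weight 1/72
Group by Z:
  weight(Z=0) = 1/72
  weight(Z=1) = 7/144
Total weight = 1/72 + 7/144 = 1/16
P(Z=0 | obs) = 1/72 / 1/16 = 2/9
P(Z=1 | obs) = 7/144 / 1/16 = 7/9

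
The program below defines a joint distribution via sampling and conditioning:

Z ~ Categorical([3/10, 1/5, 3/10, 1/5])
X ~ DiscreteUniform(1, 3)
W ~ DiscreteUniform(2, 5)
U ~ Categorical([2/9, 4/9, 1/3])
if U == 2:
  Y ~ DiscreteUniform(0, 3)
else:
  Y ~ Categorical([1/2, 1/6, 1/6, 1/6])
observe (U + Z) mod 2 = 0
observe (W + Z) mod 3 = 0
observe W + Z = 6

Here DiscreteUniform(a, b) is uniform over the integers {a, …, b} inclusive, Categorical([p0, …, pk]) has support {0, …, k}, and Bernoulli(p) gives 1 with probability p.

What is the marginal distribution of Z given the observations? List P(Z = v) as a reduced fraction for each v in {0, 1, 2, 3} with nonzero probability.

Enumerate traces; 48 have nonzero weight after conditioning:
  (Z=1, X=1, W=5, U=1, Y=0) weight 1/270
  (Z=1, X=1, W=5, U=1, Y=1) weight 1/810
  (Z=1, X=1, W=5, U=1, Y=2) weight 1/810
  (Z=1, X=1, W=5, U=1, Y=3) weight 1/810
  (Z=1, X=2, W=5, U=1, Y=0) weight 1/270
  (Z=1, X=2, W=5, U=1, Y=1) weight 1/810
  (Z=1, X=2, W=5, U=1, Y=2) weight 1/810
  (Z=1, X=2, W=5, U=1, Y=3) weight 1/810
  (Z=2, X=1, W=4, U=0, Y=0) weight 1/360
  (Z=3, X=1, W=3, U=1, Y=0) weight 1/270
  … 38 more
Group by Z:
  weight(Z=1) = 1/45
  weight(Z=2) = 1/24
  weight(Z=3) = 1/45
Total weight = 1/45 + 1/24 + 1/45 = 31/360
P(Z=1 | obs) = 1/45 / 31/360 = 8/31
P(Z=2 | obs) = 1/24 / 31/360 = 15/31
P(Z=3 | obs) = 1/45 / 31/360 = 8/31

P(Z=1) = 8/31, P(Z=2) = 15/31, P(Z=3) = 8/31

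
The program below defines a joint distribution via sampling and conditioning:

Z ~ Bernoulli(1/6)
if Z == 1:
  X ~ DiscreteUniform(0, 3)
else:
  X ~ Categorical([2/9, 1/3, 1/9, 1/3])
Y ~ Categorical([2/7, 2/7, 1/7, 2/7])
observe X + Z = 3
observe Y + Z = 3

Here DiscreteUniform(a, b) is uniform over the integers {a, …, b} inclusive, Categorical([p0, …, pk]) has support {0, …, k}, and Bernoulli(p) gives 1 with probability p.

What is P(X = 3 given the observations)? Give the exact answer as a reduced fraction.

P(X = 3 | obs) = 40/43

Enumerate traces; 2 have nonzero weight after conditioning:
  (Z=0, X=3, Y=3) weight 5/63
  (Z=1, X=2, Y=2) weight 1/168
Group by X:
  weight(X=2) = 1/168
  weight(X=3) = 5/63
Total weight = 1/168 + 5/63 = 43/504
P(X=2 | obs) = 1/168 / 43/504 = 3/43
P(X=3 | obs) = 5/63 / 43/504 = 40/43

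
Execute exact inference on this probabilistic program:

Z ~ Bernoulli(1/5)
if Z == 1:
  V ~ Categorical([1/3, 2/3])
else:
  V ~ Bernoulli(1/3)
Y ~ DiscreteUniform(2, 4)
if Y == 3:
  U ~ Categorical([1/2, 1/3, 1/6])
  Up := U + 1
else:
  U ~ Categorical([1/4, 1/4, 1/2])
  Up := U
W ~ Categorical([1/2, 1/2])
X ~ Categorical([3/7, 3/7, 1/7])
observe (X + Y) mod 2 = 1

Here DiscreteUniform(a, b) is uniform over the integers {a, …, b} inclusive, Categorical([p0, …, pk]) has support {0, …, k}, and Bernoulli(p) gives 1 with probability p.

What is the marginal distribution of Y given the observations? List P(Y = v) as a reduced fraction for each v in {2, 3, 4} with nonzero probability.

Enumerate traces; 96 have nonzero weight after conditioning:
  (Z=0, V=0, Y=2, U=0, W=0, X=1) weight 1/105
  (Z=0, V=0, Y=2, U=0, W=1, X=1) weight 1/105
  (Z=0, V=0, Y=2, U=1, W=0, X=1) weight 1/105
  (Z=0, V=0, Y=2, U=1, W=1, X=1) weight 1/105
  (Z=0, V=0, Y=2, U=2, W=0, X=1) weight 2/105
  (Z=0, V=0, Y=2, U=2, W=1, X=1) weight 2/105
  (Z=0, V=0, Y=3, U=0, W=0, X=0) weight 2/105
  (Z=0, V=0, Y=3, U=0, W=0, X=2) weight 2/315
  (Z=0, V=0, Y=4, U=0, W=0, X=1) weight 1/105
  … 87 more
Group by Y:
  weight(Y=2) = 1/7
  weight(Y=3) = 4/21
  weight(Y=4) = 1/7
Total weight = 1/7 + 4/21 + 1/7 = 10/21
P(Y=2 | obs) = 1/7 / 10/21 = 3/10
P(Y=3 | obs) = 4/21 / 10/21 = 2/5
P(Y=4 | obs) = 1/7 / 10/21 = 3/10

P(Y=2) = 3/10, P(Y=3) = 2/5, P(Y=4) = 3/10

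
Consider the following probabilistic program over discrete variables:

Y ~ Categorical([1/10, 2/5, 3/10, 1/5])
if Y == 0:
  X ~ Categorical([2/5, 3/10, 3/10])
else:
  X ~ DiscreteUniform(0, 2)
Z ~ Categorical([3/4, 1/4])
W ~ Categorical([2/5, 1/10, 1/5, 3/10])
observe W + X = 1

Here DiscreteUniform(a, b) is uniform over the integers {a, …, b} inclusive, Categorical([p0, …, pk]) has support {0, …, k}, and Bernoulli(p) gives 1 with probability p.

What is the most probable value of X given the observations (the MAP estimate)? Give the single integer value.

argmax_v P(X = v | obs) = 1

Enumerate traces; 16 have nonzero weight after conditioning:
  (Y=0, X=0, Z=0, W=1) weight 3/1000
  (Y=0, X=0, Z=1, W=1) weight 1/1000
  (Y=0, X=1, Z=0, W=0) weight 9/1000
  (Y=0, X=1, Z=1, W=0) weight 3/1000
  (Y=1, X=0, Z=0, W=1) weight 1/100
  (Y=1, X=0, Z=1, W=1) weight 1/300
  (Y=1, X=1, Z=0, W=0) weight 1/25
  (Y=1, X=1, Z=1, W=0) weight 1/75
  … 8 more
Group by X:
  weight(X=0) = 17/500
  weight(X=1) = 33/250
Total weight = 17/500 + 33/250 = 83/500
P(X=0 | obs) = 17/500 / 83/500 = 17/83
P(X=1 | obs) = 33/250 / 83/500 = 66/83
argmax = 1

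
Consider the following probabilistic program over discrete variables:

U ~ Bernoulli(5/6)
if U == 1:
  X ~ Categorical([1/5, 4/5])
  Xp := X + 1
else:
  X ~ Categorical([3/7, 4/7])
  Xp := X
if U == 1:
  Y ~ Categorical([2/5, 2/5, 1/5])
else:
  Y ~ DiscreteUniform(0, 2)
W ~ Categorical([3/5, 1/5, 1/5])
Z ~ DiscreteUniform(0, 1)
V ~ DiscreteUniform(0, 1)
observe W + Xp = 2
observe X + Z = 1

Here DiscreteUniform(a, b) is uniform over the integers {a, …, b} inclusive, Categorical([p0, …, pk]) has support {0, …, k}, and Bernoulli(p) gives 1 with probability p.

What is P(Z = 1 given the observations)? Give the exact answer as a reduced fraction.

P(Z = 1 | obs) = 5/49

Enumerate traces; 24 have nonzero weight after conditioning:
  (U=0, X=0, Y=0, W=2, Z=1, V=0) weight 1/840
  (U=0, X=0, Y=0, W=2, Z=1, V=1) weight 1/840
  (U=0, X=0, Y=1, W=2, Z=1, V=0) weight 1/840
  (U=0, X=0, Y=1, W=2, Z=1, V=1) weight 1/840
  (U=0, X=0, Y=2, W=2, Z=1, V=0) weight 1/840
  (U=0, X=0, Y=2, W=2, Z=1, V=1) weight 1/840
  (U=0, X=1, Y=0, W=1, Z=0, V=0) weight 1/630
  (U=0, X=1, Y=0, W=1, Z=0, V=1) weight 1/630
  … 16 more
Group by Z:
  weight(Z=0) = 22/105
  weight(Z=1) = 1/42
Total weight = 22/105 + 1/42 = 7/30
P(Z=0 | obs) = 22/105 / 7/30 = 44/49
P(Z=1 | obs) = 1/42 / 7/30 = 5/49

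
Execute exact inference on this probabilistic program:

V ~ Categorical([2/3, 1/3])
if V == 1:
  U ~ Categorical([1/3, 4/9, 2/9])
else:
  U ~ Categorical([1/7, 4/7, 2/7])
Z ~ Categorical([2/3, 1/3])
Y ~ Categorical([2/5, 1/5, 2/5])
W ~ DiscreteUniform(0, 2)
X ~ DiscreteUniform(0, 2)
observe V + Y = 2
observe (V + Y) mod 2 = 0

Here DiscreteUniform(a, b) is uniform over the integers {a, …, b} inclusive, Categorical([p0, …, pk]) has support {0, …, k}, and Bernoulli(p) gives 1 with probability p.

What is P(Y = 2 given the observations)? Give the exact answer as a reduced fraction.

Enumerate traces; 108 have nonzero weight after conditioning:
  (V=0, U=0, Z=0, Y=2, W=0, X=0) weight 8/2835
  (V=0, U=0, Z=0, Y=2, W=0, X=1) weight 8/2835
  (V=0, U=0, Z=0, Y=2, W=0, X=2) weight 8/2835
  (V=0, U=0, Z=0, Y=2, W=1, X=0) weight 8/2835
  (V=0, U=0, Z=0, Y=2, W=1, X=1) weight 8/2835
  (V=0, U=0, Z=0, Y=2, W=1, X=2) weight 8/2835
  (V=0, U=0, Z=0, Y=2, W=2, X=0) weight 8/2835
  (V=0, U=0, Z=0, Y=2, W=2, X=1) weight 8/2835
  (V=1, U=0, Z=0, Y=1, W=0, X=0) weight 2/1215
  … 99 more
Group by Y:
  weight(Y=1) = 1/15
  weight(Y=2) = 4/15
Total weight = 1/15 + 4/15 = 1/3
P(Y=1 | obs) = 1/15 / 1/3 = 1/5
P(Y=2 | obs) = 4/15 / 1/3 = 4/5

P(Y = 2 | obs) = 4/5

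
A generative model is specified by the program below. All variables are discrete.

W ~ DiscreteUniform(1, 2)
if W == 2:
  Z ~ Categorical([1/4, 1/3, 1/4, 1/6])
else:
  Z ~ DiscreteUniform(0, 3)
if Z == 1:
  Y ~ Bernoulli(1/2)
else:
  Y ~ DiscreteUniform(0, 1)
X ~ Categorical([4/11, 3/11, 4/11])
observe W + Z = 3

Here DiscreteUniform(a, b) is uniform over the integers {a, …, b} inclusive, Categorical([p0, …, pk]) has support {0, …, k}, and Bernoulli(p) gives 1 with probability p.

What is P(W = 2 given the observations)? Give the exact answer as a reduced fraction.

Enumerate traces; 12 have nonzero weight after conditioning:
  (W=1, Z=2, Y=0, X=0) weight 1/44
  (W=1, Z=2, Y=0, X=1) weight 3/176
  (W=1, Z=2, Y=0, X=2) weight 1/44
  (W=1, Z=2, Y=1, X=0) weight 1/44
  (W=1, Z=2, Y=1, X=1) weight 3/176
  (W=1, Z=2, Y=1, X=2) weight 1/44
  (W=2, Z=1, Y=0, X=0) weight 1/33
  (W=2, Z=1, Y=0, X=1) weight 1/44
  … 4 more
Group by W:
  weight(W=1) = 1/8
  weight(W=2) = 1/6
Total weight = 1/8 + 1/6 = 7/24
P(W=1 | obs) = 1/8 / 7/24 = 3/7
P(W=2 | obs) = 1/6 / 7/24 = 4/7

P(W = 2 | obs) = 4/7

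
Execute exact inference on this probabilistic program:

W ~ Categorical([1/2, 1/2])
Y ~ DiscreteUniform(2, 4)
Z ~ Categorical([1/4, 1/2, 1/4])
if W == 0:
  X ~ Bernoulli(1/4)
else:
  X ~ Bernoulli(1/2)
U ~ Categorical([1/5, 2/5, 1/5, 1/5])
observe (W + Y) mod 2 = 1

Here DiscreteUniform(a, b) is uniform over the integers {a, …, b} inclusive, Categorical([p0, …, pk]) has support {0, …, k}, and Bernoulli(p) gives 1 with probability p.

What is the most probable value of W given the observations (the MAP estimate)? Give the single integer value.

Enumerate traces; 72 have nonzero weight after conditioning:
  (W=0, Y=3, Z=0, X=0, U=0) weight 1/160
  (W=0, Y=3, Z=0, X=0, U=1) weight 1/80
  (W=0, Y=3, Z=0, X=0, U=2) weight 1/160
  (W=0, Y=3, Z=0, X=0, U=3) weight 1/160
  (W=0, Y=3, Z=0, X=1, U=0) weight 1/480
  (W=0, Y=3, Z=0, X=1, U=1) weight 1/240
  (W=0, Y=3, Z=0, X=1, U=2) weight 1/480
  (W=0, Y=3, Z=0, X=1, U=3) weight 1/480
  (W=1, Y=2, Z=0, X=0, U=0) weight 1/240
  … 63 more
Group by W:
  weight(W=0) = 1/6
  weight(W=1) = 1/3
Total weight = 1/6 + 1/3 = 1/2
P(W=0 | obs) = 1/6 / 1/2 = 1/3
P(W=1 | obs) = 1/3 / 1/2 = 2/3
argmax = 1

argmax_v P(W = v | obs) = 1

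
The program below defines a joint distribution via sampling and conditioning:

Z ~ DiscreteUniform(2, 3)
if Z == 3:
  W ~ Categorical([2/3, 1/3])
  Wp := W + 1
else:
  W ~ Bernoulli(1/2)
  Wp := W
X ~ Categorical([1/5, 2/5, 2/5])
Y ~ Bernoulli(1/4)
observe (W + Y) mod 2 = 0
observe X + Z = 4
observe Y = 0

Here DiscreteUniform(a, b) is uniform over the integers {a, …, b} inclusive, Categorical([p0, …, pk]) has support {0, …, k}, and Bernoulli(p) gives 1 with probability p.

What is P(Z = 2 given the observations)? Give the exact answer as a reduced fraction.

Enumerate traces; 2 have nonzero weight after conditioning:
  (Z=2, W=0, X=2, Y=0) weight 3/40
  (Z=3, W=0, X=1, Y=0) weight 1/10
Group by Z:
  weight(Z=2) = 3/40
  weight(Z=3) = 1/10
Total weight = 3/40 + 1/10 = 7/40
P(Z=2 | obs) = 3/40 / 7/40 = 3/7
P(Z=3 | obs) = 1/10 / 7/40 = 4/7

P(Z = 2 | obs) = 3/7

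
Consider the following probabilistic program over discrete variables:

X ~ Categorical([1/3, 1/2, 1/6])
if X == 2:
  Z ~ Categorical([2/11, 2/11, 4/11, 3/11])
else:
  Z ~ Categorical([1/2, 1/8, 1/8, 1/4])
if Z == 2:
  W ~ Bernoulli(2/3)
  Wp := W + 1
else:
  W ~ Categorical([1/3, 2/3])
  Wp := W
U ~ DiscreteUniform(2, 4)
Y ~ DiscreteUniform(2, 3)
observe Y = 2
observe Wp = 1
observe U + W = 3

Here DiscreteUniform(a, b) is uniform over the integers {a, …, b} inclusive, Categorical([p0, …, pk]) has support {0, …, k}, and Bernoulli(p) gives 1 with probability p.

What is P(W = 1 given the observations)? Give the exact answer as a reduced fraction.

Enumerate traces; 12 have nonzero weight after conditioning:
  (X=0, Z=0, W=1, U=2, Y=2) weight 1/54
  (X=0, Z=1, W=1, U=2, Y=2) weight 1/216
  (X=0, Z=2, W=0, U=3, Y=2) weight 1/432
  (X=0, Z=3, W=1, U=2, Y=2) weight 1/108
  (X=1, Z=0, W=1, U=2, Y=2) weight 1/36
  (X=1, Z=1, W=1, U=2, Y=2) weight 1/144
  (X=1, Z=2, W=0, U=3, Y=2) weight 1/288
  (X=1, Z=3, W=1, U=2, Y=2) weight 1/72
  … 4 more
Group by W:
  weight(W=0) = 29/3168
  weight(W=1) = 49/528
Total weight = 29/3168 + 49/528 = 323/3168
P(W=0 | obs) = 29/3168 / 323/3168 = 29/323
P(W=1 | obs) = 49/528 / 323/3168 = 294/323

P(W = 1 | obs) = 294/323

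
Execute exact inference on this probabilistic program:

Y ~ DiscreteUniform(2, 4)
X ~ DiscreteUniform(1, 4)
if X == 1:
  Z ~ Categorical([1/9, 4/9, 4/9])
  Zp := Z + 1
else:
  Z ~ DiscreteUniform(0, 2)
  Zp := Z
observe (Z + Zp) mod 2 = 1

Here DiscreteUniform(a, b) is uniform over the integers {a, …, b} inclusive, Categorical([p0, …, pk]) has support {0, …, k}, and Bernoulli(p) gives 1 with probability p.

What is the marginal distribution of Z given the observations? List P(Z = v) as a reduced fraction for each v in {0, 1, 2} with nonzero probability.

Enumerate traces; 9 have nonzero weight after conditioning:
  (Y=2, X=1, Z=0) weight 1/108
  (Y=2, X=1, Z=1) weight 1/27
  (Y=2, X=1, Z=2) weight 1/27
  (Y=3, X=1, Z=0) weight 1/108
  (Y=3, X=1, Z=1) weight 1/27
  (Y=3, X=1, Z=2) weight 1/27
  (Y=4, X=1, Z=0) weight 1/108
  (Y=4, X=1, Z=1) weight 1/27
  … 1 more
Group by Z:
  weight(Z=0) = 1/36
  weight(Z=1) = 1/9
  weight(Z=2) = 1/9
Total weight = 1/36 + 1/9 + 1/9 = 1/4
P(Z=0 | obs) = 1/36 / 1/4 = 1/9
P(Z=1 | obs) = 1/9 / 1/4 = 4/9
P(Z=2 | obs) = 1/9 / 1/4 = 4/9

P(Z=0) = 1/9, P(Z=1) = 4/9, P(Z=2) = 4/9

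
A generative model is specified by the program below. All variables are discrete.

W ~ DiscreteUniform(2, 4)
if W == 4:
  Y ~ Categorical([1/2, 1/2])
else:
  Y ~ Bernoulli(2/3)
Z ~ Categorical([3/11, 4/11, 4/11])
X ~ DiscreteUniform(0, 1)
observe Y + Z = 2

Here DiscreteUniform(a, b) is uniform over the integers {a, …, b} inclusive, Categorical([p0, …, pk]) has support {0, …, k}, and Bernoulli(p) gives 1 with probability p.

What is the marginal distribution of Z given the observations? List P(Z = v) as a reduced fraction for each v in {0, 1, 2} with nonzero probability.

Enumerate traces; 12 have nonzero weight after conditioning:
  (W=2, Y=0, Z=2, X=0) weight 2/99
  (W=2, Y=0, Z=2, X=1) weight 2/99
  (W=2, Y=1, Z=1, X=0) weight 4/99
  (W=2, Y=1, Z=1, X=1) weight 4/99
  (W=3, Y=0, Z=2, X=0) weight 2/99
  (W=3, Y=0, Z=2, X=1) weight 2/99
  (W=3, Y=1, Z=1, X=0) weight 4/99
  (W=3, Y=1, Z=1, X=1) weight 4/99
  … 4 more
Group by Z:
  weight(Z=1) = 2/9
  weight(Z=2) = 14/99
Total weight = 2/9 + 14/99 = 4/11
P(Z=1 | obs) = 2/9 / 4/11 = 11/18
P(Z=2 | obs) = 14/99 / 4/11 = 7/18

P(Z=1) = 11/18, P(Z=2) = 7/18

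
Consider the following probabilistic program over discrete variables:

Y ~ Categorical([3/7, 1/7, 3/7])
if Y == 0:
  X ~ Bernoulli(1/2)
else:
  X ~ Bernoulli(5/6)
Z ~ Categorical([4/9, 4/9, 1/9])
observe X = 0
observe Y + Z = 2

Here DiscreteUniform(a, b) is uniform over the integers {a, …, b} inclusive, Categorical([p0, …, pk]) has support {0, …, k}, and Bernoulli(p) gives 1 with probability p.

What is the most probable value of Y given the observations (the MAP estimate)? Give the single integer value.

argmax_v P(Y = v | obs) = 2

Enumerate traces; 3 have nonzero weight after conditioning:
  (Y=0, X=0, Z=2) weight 1/42
  (Y=1, X=0, Z=1) weight 2/189
  (Y=2, X=0, Z=0) weight 2/63
Group by Y:
  weight(Y=0) = 1/42
  weight(Y=1) = 2/189
  weight(Y=2) = 2/63
Total weight = 1/42 + 2/189 + 2/63 = 25/378
P(Y=0 | obs) = 1/42 / 25/378 = 9/25
P(Y=1 | obs) = 2/189 / 25/378 = 4/25
P(Y=2 | obs) = 2/63 / 25/378 = 12/25
argmax = 2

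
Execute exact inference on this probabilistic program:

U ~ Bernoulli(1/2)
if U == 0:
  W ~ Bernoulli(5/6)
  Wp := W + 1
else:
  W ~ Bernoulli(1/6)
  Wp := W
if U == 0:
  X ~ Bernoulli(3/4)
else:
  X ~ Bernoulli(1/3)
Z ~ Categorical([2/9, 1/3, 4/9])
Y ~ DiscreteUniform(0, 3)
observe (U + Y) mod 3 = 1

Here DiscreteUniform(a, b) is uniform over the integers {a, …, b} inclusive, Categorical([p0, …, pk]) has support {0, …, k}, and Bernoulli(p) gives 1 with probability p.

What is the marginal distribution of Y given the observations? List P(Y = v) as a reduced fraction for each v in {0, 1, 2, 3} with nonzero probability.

P(Y=0) = 1/3, P(Y=1) = 1/3, P(Y=3) = 1/3

Enumerate traces; 36 have nonzero weight after conditioning:
  (U=0, W=0, X=0, Z=0, Y=1) weight 1/864
  (U=0, W=0, X=0, Z=1, Y=1) weight 1/576
  (U=0, W=0, X=0, Z=2, Y=1) weight 1/432
  (U=0, W=0, X=1, Z=0, Y=1) weight 1/288
  (U=0, W=0, X=1, Z=1, Y=1) weight 1/192
  (U=0, W=0, X=1, Z=2, Y=1) weight 1/144
  (U=0, W=1, X=0, Z=0, Y=1) weight 5/864
  (U=0, W=1, X=0, Z=1, Y=1) weight 5/576
  (U=1, W=0, X=0, Z=0, Y=0) weight 5/324
  (U=1, W=0, X=0, Z=0, Y=3) weight 5/324
  … 26 more
Group by Y:
  weight(Y=0) = 1/8
  weight(Y=1) = 1/8
  weight(Y=3) = 1/8
Total weight = 1/8 + 1/8 + 1/8 = 3/8
P(Y=0 | obs) = 1/8 / 3/8 = 1/3
P(Y=1 | obs) = 1/8 / 3/8 = 1/3
P(Y=3 | obs) = 1/8 / 3/8 = 1/3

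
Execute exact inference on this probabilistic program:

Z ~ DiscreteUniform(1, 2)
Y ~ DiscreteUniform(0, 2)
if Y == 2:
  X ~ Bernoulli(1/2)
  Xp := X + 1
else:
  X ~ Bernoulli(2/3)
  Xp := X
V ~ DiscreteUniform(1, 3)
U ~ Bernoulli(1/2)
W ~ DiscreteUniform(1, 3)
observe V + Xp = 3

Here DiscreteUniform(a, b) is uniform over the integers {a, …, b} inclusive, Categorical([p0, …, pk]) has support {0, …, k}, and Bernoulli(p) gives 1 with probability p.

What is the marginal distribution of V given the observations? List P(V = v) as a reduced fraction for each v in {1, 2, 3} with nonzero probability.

Enumerate traces; 72 have nonzero weight after conditioning:
  (Z=1, Y=0, X=0, V=3, U=0, W=1) weight 1/324
  (Z=1, Y=0, X=0, V=3, U=0, W=2) weight 1/324
  (Z=1, Y=0, X=0, V=3, U=0, W=3) weight 1/324
  (Z=1, Y=0, X=0, V=3, U=1, W=1) weight 1/324
  (Z=1, Y=0, X=0, V=3, U=1, W=2) weight 1/324
  (Z=1, Y=0, X=0, V=3, U=1, W=3) weight 1/324
  (Z=1, Y=0, X=1, V=2, U=0, W=1) weight 1/162
  (Z=1, Y=0, X=1, V=2, U=0, W=2) weight 1/162
  (Z=1, Y=2, X=1, V=1, U=0, W=1) weight 1/216
  … 63 more
Group by V:
  weight(V=1) = 1/18
  weight(V=2) = 11/54
  weight(V=3) = 2/27
Total weight = 1/18 + 11/54 + 2/27 = 1/3
P(V=1 | obs) = 1/18 / 1/3 = 1/6
P(V=2 | obs) = 11/54 / 1/3 = 11/18
P(V=3 | obs) = 2/27 / 1/3 = 2/9

P(V=1) = 1/6, P(V=2) = 11/18, P(V=3) = 2/9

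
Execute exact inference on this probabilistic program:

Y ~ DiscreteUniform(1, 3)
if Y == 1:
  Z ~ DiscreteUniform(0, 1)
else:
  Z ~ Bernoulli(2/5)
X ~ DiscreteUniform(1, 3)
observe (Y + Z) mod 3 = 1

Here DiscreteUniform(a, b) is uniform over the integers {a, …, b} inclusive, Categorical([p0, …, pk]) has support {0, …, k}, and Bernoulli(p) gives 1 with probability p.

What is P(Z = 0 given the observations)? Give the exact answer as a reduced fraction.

Enumerate traces; 6 have nonzero weight after conditioning:
  (Y=1, Z=0, X=1) weight 1/18
  (Y=1, Z=0, X=2) weight 1/18
  (Y=1, Z=0, X=3) weight 1/18
  (Y=3, Z=1, X=1) weight 2/45
  (Y=3, Z=1, X=2) weight 2/45
  (Y=3, Z=1, X=3) weight 2/45
Group by Z:
  weight(Z=0) = 1/6
  weight(Z=1) = 2/15
Total weight = 1/6 + 2/15 = 3/10
P(Z=0 | obs) = 1/6 / 3/10 = 5/9
P(Z=1 | obs) = 2/15 / 3/10 = 4/9

P(Z = 0 | obs) = 5/9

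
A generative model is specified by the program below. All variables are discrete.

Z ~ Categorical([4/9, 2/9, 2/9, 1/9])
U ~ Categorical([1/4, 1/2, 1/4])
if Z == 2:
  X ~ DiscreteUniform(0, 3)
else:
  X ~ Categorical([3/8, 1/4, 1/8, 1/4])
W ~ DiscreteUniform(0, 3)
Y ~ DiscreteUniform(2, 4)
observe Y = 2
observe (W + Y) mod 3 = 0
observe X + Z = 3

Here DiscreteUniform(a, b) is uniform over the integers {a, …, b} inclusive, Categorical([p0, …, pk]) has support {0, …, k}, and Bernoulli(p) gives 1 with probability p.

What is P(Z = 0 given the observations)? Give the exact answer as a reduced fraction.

P(Z = 0 | obs) = 8/17

Enumerate traces; 12 have nonzero weight after conditioning:
  (Z=0, U=0, X=3, W=1, Y=2) weight 1/432
  (Z=0, U=1, X=3, W=1, Y=2) weight 1/216
  (Z=0, U=2, X=3, W=1, Y=2) weight 1/432
  (Z=1, U=0, X=2, W=1, Y=2) weight 1/1728
  (Z=1, U=1, X=2, W=1, Y=2) weight 1/864
  (Z=1, U=2, X=2, W=1, Y=2) weight 1/1728
  (Z=2, U=0, X=1, W=1, Y=2) weight 1/864
  (Z=2, U=1, X=1, W=1, Y=2) weight 1/432
  (Z=3, U=0, X=0, W=1, Y=2) weight 1/1152
  … 3 more
Group by Z:
  weight(Z=0) = 1/108
  weight(Z=1) = 1/432
  weight(Z=2) = 1/216
  weight(Z=3) = 1/288
Total weight = 1/108 + 1/432 + 1/216 + 1/288 = 17/864
P(Z=0 | obs) = 1/108 / 17/864 = 8/17
P(Z=1 | obs) = 1/432 / 17/864 = 2/17
P(Z=2 | obs) = 1/216 / 17/864 = 4/17
P(Z=3 | obs) = 1/288 / 17/864 = 3/17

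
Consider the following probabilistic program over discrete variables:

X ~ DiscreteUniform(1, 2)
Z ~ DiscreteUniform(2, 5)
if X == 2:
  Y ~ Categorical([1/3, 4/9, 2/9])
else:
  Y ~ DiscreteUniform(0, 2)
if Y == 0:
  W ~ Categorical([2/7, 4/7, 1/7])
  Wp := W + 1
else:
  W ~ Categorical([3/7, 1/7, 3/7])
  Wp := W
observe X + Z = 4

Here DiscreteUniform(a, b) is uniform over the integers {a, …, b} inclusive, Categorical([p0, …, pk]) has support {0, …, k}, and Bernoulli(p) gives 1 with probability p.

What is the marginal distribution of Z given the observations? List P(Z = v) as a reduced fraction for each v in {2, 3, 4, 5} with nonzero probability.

Enumerate traces; 18 have nonzero weight after conditioning:
  (X=1, Z=3, Y=0, W=0) weight 1/84
  (X=1, Z=3, Y=0, W=1) weight 1/42
  (X=1, Z=3, Y=0, W=2) weight 1/168
  (X=1, Z=3, Y=1, W=0) weight 1/56
  (X=1, Z=3, Y=1, W=1) weight 1/168
  (X=1, Z=3, Y=1, W=2) weight 1/56
  (X=1, Z=3, Y=2, W=0) weight 1/56
  (X=1, Z=3, Y=2, W=1) weight 1/168
  (X=2, Z=2, Y=0, W=0) weight 1/84
  … 9 more
Group by Z:
  weight(Z=2) = 1/8
  weight(Z=3) = 1/8
Total weight = 1/8 + 1/8 = 1/4
P(Z=2 | obs) = 1/8 / 1/4 = 1/2
P(Z=3 | obs) = 1/8 / 1/4 = 1/2

P(Z=2) = 1/2, P(Z=3) = 1/2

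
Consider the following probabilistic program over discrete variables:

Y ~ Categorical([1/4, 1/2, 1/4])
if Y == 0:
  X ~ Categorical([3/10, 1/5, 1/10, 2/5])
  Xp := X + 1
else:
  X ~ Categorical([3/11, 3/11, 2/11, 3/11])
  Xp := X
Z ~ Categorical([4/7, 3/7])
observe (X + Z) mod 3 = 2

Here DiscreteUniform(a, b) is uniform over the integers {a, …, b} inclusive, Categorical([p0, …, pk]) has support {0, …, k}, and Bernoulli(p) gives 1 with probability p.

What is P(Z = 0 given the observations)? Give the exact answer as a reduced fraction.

P(Z = 0 | obs) = 71/155

Enumerate traces; 6 have nonzero weight after conditioning:
  (Y=0, X=1, Z=1) weight 3/140
  (Y=0, X=2, Z=0) weight 1/70
  (Y=1, X=1, Z=1) weight 9/154
  (Y=1, X=2, Z=0) weight 4/77
  (Y=2, X=1, Z=1) weight 9/308
  (Y=2, X=2, Z=0) weight 2/77
Group by Z:
  weight(Z=0) = 71/770
  weight(Z=1) = 6/55
Total weight = 71/770 + 6/55 = 31/154
P(Z=0 | obs) = 71/770 / 31/154 = 71/155
P(Z=1 | obs) = 6/55 / 31/154 = 84/155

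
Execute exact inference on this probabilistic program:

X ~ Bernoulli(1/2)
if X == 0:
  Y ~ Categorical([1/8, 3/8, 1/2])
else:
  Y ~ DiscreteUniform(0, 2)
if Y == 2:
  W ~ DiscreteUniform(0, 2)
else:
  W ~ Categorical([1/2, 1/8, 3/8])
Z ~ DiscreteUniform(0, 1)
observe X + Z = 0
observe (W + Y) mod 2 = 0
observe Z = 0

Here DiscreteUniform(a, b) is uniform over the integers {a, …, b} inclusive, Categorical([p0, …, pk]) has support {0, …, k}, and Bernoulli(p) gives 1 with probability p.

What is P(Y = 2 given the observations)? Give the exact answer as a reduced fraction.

Enumerate traces; 5 have nonzero weight after conditioning:
  (X=0, Y=0, W=0, Z=0) weight 1/64
  (X=0, Y=0, W=2, Z=0) weight 3/256
  (X=0, Y=1, W=1, Z=0) weight 3/256
  (X=0, Y=2, W=0, Z=0) weight 1/24
  (X=0, Y=2, W=2, Z=0) weight 1/24
Group by Y:
  weight(Y=0) = 7/256
  weight(Y=1) = 3/256
  weight(Y=2) = 1/12
Total weight = 7/256 + 3/256 + 1/12 = 47/384
P(Y=0 | obs) = 7/256 / 47/384 = 21/94
P(Y=1 | obs) = 3/256 / 47/384 = 9/94
P(Y=2 | obs) = 1/12 / 47/384 = 32/47

P(Y = 2 | obs) = 32/47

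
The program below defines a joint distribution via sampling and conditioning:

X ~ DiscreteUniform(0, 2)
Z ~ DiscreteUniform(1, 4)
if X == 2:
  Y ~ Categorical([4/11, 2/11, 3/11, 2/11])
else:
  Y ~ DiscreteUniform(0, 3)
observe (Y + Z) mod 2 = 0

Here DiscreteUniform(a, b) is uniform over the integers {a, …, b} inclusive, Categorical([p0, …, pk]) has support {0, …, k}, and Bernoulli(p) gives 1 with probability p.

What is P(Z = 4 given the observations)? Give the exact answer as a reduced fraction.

P(Z = 4 | obs) = 3/11

Enumerate traces; 24 have nonzero weight after conditioning:
  (X=0, Z=1, Y=1) weight 1/48
  (X=0, Z=1, Y=3) weight 1/48
  (X=0, Z=2, Y=0) weight 1/48
  (X=0, Z=2, Y=2) weight 1/48
  (X=0, Z=3, Y=1) weight 1/48
  (X=0, Z=3, Y=3) weight 1/48
  (X=0, Z=4, Y=0) weight 1/48
  (X=0, Z=4, Y=2) weight 1/48
  … 16 more
Group by Z:
  weight(Z=1) = 5/44
  weight(Z=2) = 3/22
  weight(Z=3) = 5/44
  weight(Z=4) = 3/22
Total weight = 5/44 + 3/22 + 5/44 + 3/22 = 1/2
P(Z=1 | obs) = 5/44 / 1/2 = 5/22
P(Z=2 | obs) = 3/22 / 1/2 = 3/11
P(Z=3 | obs) = 5/44 / 1/2 = 5/22
P(Z=4 | obs) = 3/22 / 1/2 = 3/11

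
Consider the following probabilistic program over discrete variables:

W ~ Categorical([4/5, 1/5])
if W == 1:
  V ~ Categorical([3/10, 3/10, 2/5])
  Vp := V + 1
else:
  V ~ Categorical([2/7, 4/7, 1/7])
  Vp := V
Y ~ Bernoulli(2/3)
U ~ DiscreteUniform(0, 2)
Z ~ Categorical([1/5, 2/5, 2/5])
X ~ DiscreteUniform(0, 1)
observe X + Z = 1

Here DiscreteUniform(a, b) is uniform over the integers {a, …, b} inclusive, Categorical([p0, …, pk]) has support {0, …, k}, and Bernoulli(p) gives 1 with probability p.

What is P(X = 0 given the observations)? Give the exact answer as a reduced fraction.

P(X = 0 | obs) = 2/3

Enumerate traces; 72 have nonzero weight after conditioning:
  (W=0, V=0, Y=0, U=0, Z=0, X=1) weight 4/1575
  (W=0, V=0, Y=0, U=0, Z=1, X=0) weight 8/1575
  (W=0, V=0, Y=0, U=1, Z=0, X=1) weight 4/1575
  (W=0, V=0, Y=0, U=1, Z=1, X=0) weight 8/1575
  (W=0, V=0, Y=0, U=2, Z=0, X=1) weight 4/1575
  (W=0, V=0, Y=0, U=2, Z=1, X=0) weight 8/1575
  (W=0, V=0, Y=1, U=0, Z=0, X=1) weight 8/1575
  (W=0, V=0, Y=1, U=0, Z=1, X=0) weight 16/1575
  … 64 more
Group by X:
  weight(X=0) = 1/5
  weight(X=1) = 1/10
Total weight = 1/5 + 1/10 = 3/10
P(X=0 | obs) = 1/5 / 3/10 = 2/3
P(X=1 | obs) = 1/10 / 3/10 = 1/3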